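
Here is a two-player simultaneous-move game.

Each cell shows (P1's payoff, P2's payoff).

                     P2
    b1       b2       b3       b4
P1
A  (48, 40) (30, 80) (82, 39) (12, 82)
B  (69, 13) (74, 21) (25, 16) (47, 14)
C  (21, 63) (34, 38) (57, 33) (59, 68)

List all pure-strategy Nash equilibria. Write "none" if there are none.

For each strategy profile, look for a profitable unilateral deviation.
(A, b1): P1 can switch to B (48 → 69). Not NE.
(A, b2): P1 can switch to B (30 → 74). Not NE.
(A, b3): P2 can switch to b1 (39 → 40). Not NE.
(A, b4): P1 can switch to B (12 → 47). Not NE.
(B, b1): P2 can switch to b2 (13 → 21). Not NE.
(B, b2): P1 gets 74, best alternative 34; P2 gets 21, best alternative 16. No profitable deviation — NE.
(B, b3): P1 can switch to A (25 → 82). Not NE.
(B, b4): P1 can switch to C (47 → 59). Not NE.
(C, b1): P1 can switch to A (21 → 48). Not NE.
(C, b4): P1 gets 59, best alternative 47; P2 gets 68, best alternative 63. No profitable deviation — NE.
(The remaining 2 profiles each have a profitable deviation by the same check.)

(B, b2), (C, b4)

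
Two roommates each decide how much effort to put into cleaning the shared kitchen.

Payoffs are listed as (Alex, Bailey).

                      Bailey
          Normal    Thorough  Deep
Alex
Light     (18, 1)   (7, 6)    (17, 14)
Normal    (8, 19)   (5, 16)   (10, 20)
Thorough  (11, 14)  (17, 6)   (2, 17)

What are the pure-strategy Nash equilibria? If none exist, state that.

Check each profile: it is a Nash equilibrium iff no player can strictly gain by switching unilaterally.
(Light, Normal): Bailey can switch to Thorough (1 → 6). Not NE.
(Light, Thorough): Alex can switch to Thorough (7 → 17). Not NE.
(Light, Deep): Alex gets 17, best alternative 10; Bailey gets 14, best alternative 6. No profitable deviation — NE.
(Normal, Normal): Alex can switch to Light (8 → 18). Not NE.
(Normal, Thorough): Alex can switch to Light (5 → 7). Not NE.
(Normal, Deep): Alex can switch to Light (10 → 17). Not NE.
(Thorough, Normal): Alex can switch to Light (11 → 18). Not NE.
(Thorough, Thorough): Bailey can switch to Normal (6 → 14). Not NE.
(Thorough, Deep): Alex can switch to Light (2 → 17). Not NE.

(Light, Deep)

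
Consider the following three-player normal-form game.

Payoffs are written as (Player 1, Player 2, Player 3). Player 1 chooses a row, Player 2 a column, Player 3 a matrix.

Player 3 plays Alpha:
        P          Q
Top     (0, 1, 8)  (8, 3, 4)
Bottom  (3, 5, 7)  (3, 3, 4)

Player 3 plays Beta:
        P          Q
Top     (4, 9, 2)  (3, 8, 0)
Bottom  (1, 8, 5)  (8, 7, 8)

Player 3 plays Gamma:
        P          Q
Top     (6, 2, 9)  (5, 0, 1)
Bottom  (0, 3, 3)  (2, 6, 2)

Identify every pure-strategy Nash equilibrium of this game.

Player 1 against (P, Alpha): payoffs 0, 3 → best response Bottom.
Player 1 against (P, Beta): payoffs 4, 1 → best response Top.
Player 1 against (P, Gamma): payoffs 6, 0 → best response Top.
Player 1 against (Q, Alpha): payoffs 8, 3 → best response Top.
Player 1 against (Q, Beta): payoffs 3, 8 → best response Bottom.
Player 1 against (Q, Gamma): payoffs 5, 2 → best response Top.
Player 2 against (Top, Alpha): payoffs 1, 3 → best response Q.
Player 2 against (Top, Beta): payoffs 9, 8 → best response P.
Player 2 against (Top, Gamma): payoffs 2, 0 → best response P.
Player 2 against (Bottom, Alpha): payoffs 5, 3 → best response P.
Player 2 against (Bottom, Beta): payoffs 8, 7 → best response P.
Player 2 against (Bottom, Gamma): payoffs 3, 6 → best response Q.
Player 3 against (Top, P): payoffs 8, 2, 9 → best response Gamma.
Player 3 against (Top, Q): payoffs 4, 0, 1 → best response Alpha.
Player 3 against (Bottom, P): payoffs 7, 5, 3 → best response Alpha.
Player 3 against (Bottom, Q): payoffs 4, 8, 2 → best response Beta.
Mutual best responses: (Top, P, Gamma); (Top, Q, Alpha); (Bottom, P, Alpha).

Pure-strategy Nash equilibria: (Top, P, Gamma), (Top, Q, Alpha), (Bottom, P, Alpha)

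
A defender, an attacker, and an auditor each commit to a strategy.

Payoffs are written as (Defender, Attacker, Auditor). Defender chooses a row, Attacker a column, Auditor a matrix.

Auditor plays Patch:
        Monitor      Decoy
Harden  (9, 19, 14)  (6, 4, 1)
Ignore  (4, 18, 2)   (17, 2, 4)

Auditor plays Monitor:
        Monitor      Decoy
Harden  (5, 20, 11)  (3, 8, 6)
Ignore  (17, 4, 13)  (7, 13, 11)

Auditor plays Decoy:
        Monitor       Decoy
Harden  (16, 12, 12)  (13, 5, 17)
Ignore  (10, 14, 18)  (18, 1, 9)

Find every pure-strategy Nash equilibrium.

The pure Nash equilibria are (Harden, Monitor, Patch), (Ignore, Decoy, Monitor).

Defender against (Monitor, Patch): payoffs 9, 4 → best response Harden.
Defender against (Monitor, Monitor): payoffs 5, 17 → best response Ignore.
Defender against (Monitor, Decoy): payoffs 16, 10 → best response Harden.
Defender against (Decoy, Patch): payoffs 6, 17 → best response Ignore.
Defender against (Decoy, Monitor): payoffs 3, 7 → best response Ignore.
Defender against (Decoy, Decoy): payoffs 13, 18 → best response Ignore.
Attacker against (Harden, Patch): payoffs 19, 4 → best response Monitor.
Attacker against (Harden, Monitor): payoffs 20, 8 → best response Monitor.
Attacker against (Harden, Decoy): payoffs 12, 5 → best response Monitor.
Attacker against (Ignore, Patch): payoffs 18, 2 → best response Monitor.
Attacker against (Ignore, Monitor): payoffs 4, 13 → best response Decoy.
Attacker against (Ignore, Decoy): payoffs 14, 1 → best response Monitor.
Auditor against (Harden, Monitor): payoffs 14, 11, 12 → best response Patch.
Auditor against (Harden, Decoy): payoffs 1, 6, 17 → best response Decoy.
Auditor against (Ignore, Monitor): payoffs 2, 13, 18 → best response Decoy.
Auditor against (Ignore, Decoy): payoffs 4, 11, 9 → best response Monitor.
Mutual best responses: (Harden, Monitor, Patch); (Ignore, Decoy, Monitor).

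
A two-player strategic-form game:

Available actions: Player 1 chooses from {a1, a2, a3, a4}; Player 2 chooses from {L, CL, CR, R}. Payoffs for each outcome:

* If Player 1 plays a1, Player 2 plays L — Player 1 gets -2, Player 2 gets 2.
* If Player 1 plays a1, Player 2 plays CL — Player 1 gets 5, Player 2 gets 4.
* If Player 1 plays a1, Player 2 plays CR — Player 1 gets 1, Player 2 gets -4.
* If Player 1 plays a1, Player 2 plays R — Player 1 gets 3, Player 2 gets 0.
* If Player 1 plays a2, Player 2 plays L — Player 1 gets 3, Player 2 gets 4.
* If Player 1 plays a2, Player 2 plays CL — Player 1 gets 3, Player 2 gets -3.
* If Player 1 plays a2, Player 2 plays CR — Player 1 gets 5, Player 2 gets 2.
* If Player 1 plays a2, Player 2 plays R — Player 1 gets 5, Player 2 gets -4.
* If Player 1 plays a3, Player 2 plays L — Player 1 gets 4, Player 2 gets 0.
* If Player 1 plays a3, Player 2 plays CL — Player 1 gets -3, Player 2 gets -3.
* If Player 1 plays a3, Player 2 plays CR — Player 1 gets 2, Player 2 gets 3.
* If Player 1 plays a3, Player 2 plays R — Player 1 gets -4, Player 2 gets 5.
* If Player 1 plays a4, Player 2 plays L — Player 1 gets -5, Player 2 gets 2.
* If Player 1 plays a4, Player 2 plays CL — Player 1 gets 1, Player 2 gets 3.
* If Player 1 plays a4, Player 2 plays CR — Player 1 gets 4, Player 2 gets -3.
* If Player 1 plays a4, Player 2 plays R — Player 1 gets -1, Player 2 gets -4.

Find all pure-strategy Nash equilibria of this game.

Player 1 against L: payoffs -2, 3, 4, -5 → best response a3.
Player 1 against CL: payoffs 5, 3, -3, 1 → best response a1.
Player 1 against CR: payoffs 1, 5, 2, 4 → best response a2.
Player 1 against R: payoffs 3, 5, -4, -1 → best response a2.
Player 2 against a1: payoffs 2, 4, -4, 0 → best response CL.
Player 2 against a2: payoffs 4, -3, 2, -4 → best response L.
Player 2 against a3: payoffs 0, -3, 3, 5 → best response R.
Player 2 against a4: payoffs 2, 3, -3, -4 → best response CL.
Mutual best responses: (a1, CL).

The unique pure-strategy Nash equilibrium is (a1, CL).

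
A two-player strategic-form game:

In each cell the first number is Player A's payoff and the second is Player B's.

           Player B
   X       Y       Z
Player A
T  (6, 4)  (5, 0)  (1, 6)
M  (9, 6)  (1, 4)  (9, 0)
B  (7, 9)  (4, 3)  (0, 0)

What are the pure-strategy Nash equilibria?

Mark each player's best response to every combination of opponents' strategies; a profile where every player is best-responding is a pure Nash equilibrium.
Player A against X: payoffs 6, 9, 7 → best response M.
Player A against Y: payoffs 5, 1, 4 → best response T.
Player A against Z: payoffs 1, 9, 0 → best response M.
Player B against T: payoffs 4, 0, 6 → best response Z.
Player B against M: payoffs 6, 4, 0 → best response X.
Player B against B: payoffs 9, 3, 0 → best response X.
Mutual best responses: (M, X).

(M, X)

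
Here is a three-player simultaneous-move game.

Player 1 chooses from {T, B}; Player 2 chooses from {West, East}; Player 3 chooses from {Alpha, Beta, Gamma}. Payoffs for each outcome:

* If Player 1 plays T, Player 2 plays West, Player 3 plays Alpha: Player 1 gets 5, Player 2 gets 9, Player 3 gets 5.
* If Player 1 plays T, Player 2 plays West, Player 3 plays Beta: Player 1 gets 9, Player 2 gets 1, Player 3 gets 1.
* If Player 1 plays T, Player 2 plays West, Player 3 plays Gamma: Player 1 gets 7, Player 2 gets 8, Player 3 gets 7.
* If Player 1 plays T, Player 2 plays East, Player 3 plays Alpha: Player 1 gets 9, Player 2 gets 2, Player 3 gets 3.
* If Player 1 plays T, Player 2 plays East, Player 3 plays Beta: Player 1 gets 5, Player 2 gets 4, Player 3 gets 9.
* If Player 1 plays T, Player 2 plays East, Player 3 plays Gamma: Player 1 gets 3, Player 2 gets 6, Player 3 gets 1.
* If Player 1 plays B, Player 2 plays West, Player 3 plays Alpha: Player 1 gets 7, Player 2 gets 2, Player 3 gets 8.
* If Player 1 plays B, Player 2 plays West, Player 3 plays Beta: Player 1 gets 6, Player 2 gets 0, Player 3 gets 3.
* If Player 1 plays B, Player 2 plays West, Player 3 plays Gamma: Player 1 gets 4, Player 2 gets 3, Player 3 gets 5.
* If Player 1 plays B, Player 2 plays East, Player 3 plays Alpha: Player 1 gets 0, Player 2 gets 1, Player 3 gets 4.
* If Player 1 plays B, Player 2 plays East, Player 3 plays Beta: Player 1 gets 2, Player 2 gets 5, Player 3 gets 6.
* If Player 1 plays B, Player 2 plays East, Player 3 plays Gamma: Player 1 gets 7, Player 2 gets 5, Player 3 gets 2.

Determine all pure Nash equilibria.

(T, West, Gamma), (T, East, Beta), (B, West, Alpha)

Player 1 against (West, Alpha): payoffs 5, 7 → best response B.
Player 1 against (West, Beta): payoffs 9, 6 → best response T.
Player 1 against (West, Gamma): payoffs 7, 4 → best response T.
Player 1 against (East, Alpha): payoffs 9, 0 → best response T.
Player 1 against (East, Beta): payoffs 5, 2 → best response T.
Player 1 against (East, Gamma): payoffs 3, 7 → best response B.
Player 2 against (T, Alpha): payoffs 9, 2 → best response West.
Player 2 against (T, Beta): payoffs 1, 4 → best response East.
Player 2 against (T, Gamma): payoffs 8, 6 → best response West.
Player 2 against (B, Alpha): payoffs 2, 1 → best response West.
Player 2 against (B, Beta): payoffs 0, 5 → best response East.
Player 2 against (B, Gamma): payoffs 3, 5 → best response East.
Player 3 against (T, West): payoffs 5, 1, 7 → best response Gamma.
Player 3 against (T, East): payoffs 3, 9, 1 → best response Beta.
Player 3 against (B, West): payoffs 8, 3, 5 → best response Alpha.
Player 3 against (B, East): payoffs 4, 6, 2 → best response Beta.
Mutual best responses: (T, West, Gamma); (T, East, Beta); (B, West, Alpha).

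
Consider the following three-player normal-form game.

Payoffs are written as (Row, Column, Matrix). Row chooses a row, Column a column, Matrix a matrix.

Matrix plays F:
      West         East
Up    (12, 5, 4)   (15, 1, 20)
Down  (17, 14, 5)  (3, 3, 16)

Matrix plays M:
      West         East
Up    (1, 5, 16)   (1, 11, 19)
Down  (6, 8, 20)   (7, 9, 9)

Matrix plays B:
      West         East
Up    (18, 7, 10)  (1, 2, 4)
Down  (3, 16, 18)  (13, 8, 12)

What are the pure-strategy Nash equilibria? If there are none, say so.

(Up, West, F): Row can switch to Down (12 → 17). Not NE.
(Up, West, M): Row can switch to Down (1 → 6). Not NE.
(Up, West, B): Matrix can switch to M (10 → 16). Not NE.
(Up, East, F): Column can switch to West (1 → 5). Not NE.
(Up, East, M): Row can switch to Down (1 → 7). Not NE.
(Up, East, B): Row can switch to Down (1 → 13). Not NE.
(The remaining 6 profiles each have a profitable deviation by the same check.)

There is no pure-strategy Nash equilibrium.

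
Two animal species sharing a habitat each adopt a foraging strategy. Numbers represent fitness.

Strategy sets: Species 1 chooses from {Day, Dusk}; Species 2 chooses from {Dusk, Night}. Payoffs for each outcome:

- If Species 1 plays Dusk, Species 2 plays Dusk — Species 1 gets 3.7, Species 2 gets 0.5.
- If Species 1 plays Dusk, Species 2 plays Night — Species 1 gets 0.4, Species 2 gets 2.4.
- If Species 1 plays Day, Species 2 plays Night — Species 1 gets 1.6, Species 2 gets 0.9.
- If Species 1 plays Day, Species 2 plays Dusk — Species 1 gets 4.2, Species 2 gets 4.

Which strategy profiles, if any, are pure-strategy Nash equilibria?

Pure NE: (Day, Dusk)

Mark each player's best response to every combination of opponents' strategies; a profile where every player is best-responding is a pure Nash equilibrium.
Species 1 against Dusk: payoffs 4.2, 3.7 → best response Day.
Species 1 against Night: payoffs 1.6, 0.4 → best response Day.
Species 2 against Day: payoffs 4, 0.9 → best response Dusk.
Species 2 against Dusk: payoffs 0.5, 2.4 → best response Night.
Mutual best responses: (Day, Dusk).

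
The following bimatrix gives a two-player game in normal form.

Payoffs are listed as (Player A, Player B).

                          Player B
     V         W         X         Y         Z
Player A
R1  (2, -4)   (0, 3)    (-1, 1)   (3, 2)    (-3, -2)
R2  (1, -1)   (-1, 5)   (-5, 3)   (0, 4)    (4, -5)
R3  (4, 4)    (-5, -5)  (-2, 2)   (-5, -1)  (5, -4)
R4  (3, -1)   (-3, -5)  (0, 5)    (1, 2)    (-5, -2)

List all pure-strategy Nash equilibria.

Pure-strategy Nash equilibria: (R1, W); (R3, V); (R4, X)

Player A against V: payoffs 2, 1, 4, 3 → best response R3.
Player A against W: payoffs 0, -1, -5, -3 → best response R1.
Player A against X: payoffs -1, -5, -2, 0 → best response R4.
Player A against Y: payoffs 3, 0, -5, 1 → best response R1.
Player A against Z: payoffs -3, 4, 5, -5 → best response R3.
Player B against R1: payoffs -4, 3, 1, 2, -2 → best response W.
Player B against R2: payoffs -1, 5, 3, 4, -5 → best response W.
Player B against R3: payoffs 4, -5, 2, -1, -4 → best response V.
Player B against R4: payoffs -1, -5, 5, 2, -2 → best response X.
Mutual best responses: (R1, W); (R3, V); (R4, X).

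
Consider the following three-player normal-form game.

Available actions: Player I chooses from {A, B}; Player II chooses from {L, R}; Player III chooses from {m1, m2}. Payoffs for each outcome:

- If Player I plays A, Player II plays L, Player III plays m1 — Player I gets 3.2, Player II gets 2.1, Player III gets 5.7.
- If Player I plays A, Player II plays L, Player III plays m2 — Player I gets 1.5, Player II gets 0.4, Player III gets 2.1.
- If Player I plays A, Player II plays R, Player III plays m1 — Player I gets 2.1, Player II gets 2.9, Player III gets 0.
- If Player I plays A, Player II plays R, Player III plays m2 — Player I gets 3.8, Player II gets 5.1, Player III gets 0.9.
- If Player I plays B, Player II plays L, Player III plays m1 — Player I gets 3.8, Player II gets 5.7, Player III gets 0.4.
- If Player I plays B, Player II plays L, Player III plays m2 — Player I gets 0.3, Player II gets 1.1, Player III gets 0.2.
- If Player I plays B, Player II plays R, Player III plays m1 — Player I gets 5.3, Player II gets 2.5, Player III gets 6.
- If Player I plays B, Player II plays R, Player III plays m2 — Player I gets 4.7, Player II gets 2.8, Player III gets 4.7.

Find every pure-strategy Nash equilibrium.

(B, L, m1)

(A, L, m1): Player I can switch to B (3.2 → 3.8). Not NE.
(A, L, m2): Player II can switch to R (0.4 → 5.1). Not NE.
(A, R, m1): Player I can switch to B (2.1 → 5.3). Not NE.
(A, R, m2): Player I can switch to B (3.8 → 4.7). Not NE.
(B, L, m1): Player I gets 3.8, best alternative 3.2; Player II gets 5.7, best alternative 2.5; Player III gets 0.4, best alternative 0.2. No profitable deviation — NE.
(B, L, m2): Player I can switch to A (0.3 → 1.5). Not NE.
(B, R, m1): Player II can switch to L (2.5 → 5.7). Not NE.
(B, R, m2): Player III can switch to m1 (4.7 → 6). Not NE.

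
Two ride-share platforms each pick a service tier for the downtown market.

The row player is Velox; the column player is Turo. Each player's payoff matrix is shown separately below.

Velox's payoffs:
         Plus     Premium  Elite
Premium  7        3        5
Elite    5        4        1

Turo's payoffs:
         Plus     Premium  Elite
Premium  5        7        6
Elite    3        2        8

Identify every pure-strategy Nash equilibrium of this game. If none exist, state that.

Velox against Plus: payoffs 7, 5 → best response Premium.
Velox against Premium: payoffs 3, 4 → best response Elite.
Velox against Elite: payoffs 5, 1 → best response Premium.
Turo against Premium: payoffs 5, 7, 6 → best response Premium.
Turo against Elite: payoffs 3, 2, 8 → best response Elite.
No profile is a mutual best response for all players.

There is no pure-strategy Nash equilibrium.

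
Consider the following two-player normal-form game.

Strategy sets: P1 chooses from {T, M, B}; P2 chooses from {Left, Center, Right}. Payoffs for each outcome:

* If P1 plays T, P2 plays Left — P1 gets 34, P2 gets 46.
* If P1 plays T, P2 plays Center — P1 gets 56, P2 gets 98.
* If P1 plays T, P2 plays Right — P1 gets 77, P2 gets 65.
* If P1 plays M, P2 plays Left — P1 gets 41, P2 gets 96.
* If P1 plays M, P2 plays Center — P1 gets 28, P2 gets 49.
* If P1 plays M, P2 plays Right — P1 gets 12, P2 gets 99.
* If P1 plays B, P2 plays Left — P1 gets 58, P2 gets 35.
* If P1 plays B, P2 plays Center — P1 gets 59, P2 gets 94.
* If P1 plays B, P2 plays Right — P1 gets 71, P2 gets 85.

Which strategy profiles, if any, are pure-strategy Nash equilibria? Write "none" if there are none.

Pure NE: (B, Center)

(T, Left): P1 can switch to M (34 → 41). Not NE.
(T, Center): P1 can switch to B (56 → 59). Not NE.
(T, Right): P2 can switch to Center (65 → 98). Not NE.
(M, Left): P1 can switch to B (41 → 58). Not NE.
(M, Center): P1 can switch to T (28 → 56). Not NE.
(M, Right): P1 can switch to T (12 → 77). Not NE.
(B, Left): P2 can switch to Center (35 → 94). Not NE.
(B, Center): P1 gets 59, best alternative 56; P2 gets 94, best alternative 85. No profitable deviation — NE.
(B, Right): P1 can switch to T (71 → 77). Not NE.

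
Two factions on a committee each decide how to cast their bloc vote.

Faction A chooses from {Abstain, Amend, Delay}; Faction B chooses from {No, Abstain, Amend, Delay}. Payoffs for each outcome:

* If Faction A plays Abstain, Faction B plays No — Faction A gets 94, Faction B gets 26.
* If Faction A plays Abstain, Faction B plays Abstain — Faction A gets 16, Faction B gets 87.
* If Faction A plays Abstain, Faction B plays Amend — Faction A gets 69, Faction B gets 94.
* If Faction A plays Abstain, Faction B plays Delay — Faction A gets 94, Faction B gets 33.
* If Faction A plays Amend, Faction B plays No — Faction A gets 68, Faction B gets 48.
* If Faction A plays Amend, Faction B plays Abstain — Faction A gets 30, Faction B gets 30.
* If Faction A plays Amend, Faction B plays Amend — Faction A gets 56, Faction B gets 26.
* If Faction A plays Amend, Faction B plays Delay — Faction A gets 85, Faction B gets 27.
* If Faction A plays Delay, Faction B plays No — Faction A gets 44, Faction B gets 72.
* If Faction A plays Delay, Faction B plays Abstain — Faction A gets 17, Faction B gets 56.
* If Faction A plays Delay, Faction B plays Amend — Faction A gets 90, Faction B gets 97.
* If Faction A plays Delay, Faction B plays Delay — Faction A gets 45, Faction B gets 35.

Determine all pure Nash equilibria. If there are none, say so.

For each player, find the best response to each opponent profile; mutual best responses are the pure NE.
Faction A against No: payoffs 94, 68, 44 → best response Abstain.
Faction A against Abstain: payoffs 16, 30, 17 → best response Amend.
Faction A against Amend: payoffs 69, 56, 90 → best response Delay.
Faction A against Delay: payoffs 94, 85, 45 → best response Abstain.
Faction B against Abstain: payoffs 26, 87, 94, 33 → best response Amend.
Faction B against Amend: payoffs 48, 30, 26, 27 → best response No.
Faction B against Delay: payoffs 72, 56, 97, 35 → best response Amend.
Mutual best responses: (Delay, Amend).

Pure NE: (Delay, Amend)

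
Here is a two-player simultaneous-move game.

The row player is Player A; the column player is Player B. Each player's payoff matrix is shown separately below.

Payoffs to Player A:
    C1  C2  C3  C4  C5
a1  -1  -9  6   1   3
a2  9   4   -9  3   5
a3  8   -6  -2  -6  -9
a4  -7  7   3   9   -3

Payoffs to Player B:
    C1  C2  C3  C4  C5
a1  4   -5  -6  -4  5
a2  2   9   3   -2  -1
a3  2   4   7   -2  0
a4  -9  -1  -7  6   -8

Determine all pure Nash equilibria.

The unique pure-strategy Nash equilibrium is (a4, C4).

(a1, C1): Player A can switch to a2 (-1 → 9). Not NE.
(a1, C2): Player A can switch to a2 (-9 → 4). Not NE.
(a1, C3): Player B can switch to C1 (-6 → 4). Not NE.
(a1, C4): Player A can switch to a2 (1 → 3). Not NE.
(a1, C5): Player A can switch to a2 (3 → 5). Not NE.
(a2, C1): Player B can switch to C2 (2 → 9). Not NE.
(a2, C2): Player A can switch to a4 (4 → 7). Not NE.
(a2, C3): Player A can switch to a1 (-9 → 6). Not NE.
(a2, C4): Player A can switch to a4 (3 → 9). Not NE.
(a2, C5): Player B can switch to C1 (-1 → 2). Not NE.
(a3, C1): Player A can switch to a2 (8 → 9). Not NE.
(a3, C2): Player A can switch to a2 (-6 → 4). Not NE.
(a4, C4): Player A gets 9, best alternative 3; Player B gets 6, best alternative -1. No profitable deviation — NE.
(The remaining 7 profiles each have a profitable deviation by the same check.)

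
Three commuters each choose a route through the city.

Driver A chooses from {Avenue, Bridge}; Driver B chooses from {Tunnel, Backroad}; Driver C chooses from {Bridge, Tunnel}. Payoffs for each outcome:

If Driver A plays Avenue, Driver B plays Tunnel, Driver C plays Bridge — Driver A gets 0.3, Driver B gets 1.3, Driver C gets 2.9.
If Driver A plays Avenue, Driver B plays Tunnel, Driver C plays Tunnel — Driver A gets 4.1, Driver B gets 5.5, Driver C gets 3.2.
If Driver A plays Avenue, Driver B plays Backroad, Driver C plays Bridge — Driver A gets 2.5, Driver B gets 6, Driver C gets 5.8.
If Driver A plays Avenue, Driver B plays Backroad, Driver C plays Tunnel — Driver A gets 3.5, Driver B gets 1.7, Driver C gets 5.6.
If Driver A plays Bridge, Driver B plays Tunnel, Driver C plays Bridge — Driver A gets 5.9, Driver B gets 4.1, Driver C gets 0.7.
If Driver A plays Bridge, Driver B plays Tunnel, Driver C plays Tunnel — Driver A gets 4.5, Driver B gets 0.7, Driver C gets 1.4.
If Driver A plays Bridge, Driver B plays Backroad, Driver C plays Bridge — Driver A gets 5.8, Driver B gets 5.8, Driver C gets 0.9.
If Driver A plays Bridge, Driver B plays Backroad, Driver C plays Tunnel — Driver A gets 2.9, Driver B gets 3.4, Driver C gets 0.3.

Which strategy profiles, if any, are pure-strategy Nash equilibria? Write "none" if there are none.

(Bridge, Backroad, Bridge)

Mark each player's best response to every combination of opponents' strategies; a profile where every player is best-responding is a pure Nash equilibrium.
Driver A against (Tunnel, Bridge): payoffs 0.3, 5.9 → best response Bridge.
Driver A against (Tunnel, Tunnel): payoffs 4.1, 4.5 → best response Bridge.
Driver A against (Backroad, Bridge): payoffs 2.5, 5.8 → best response Bridge.
Driver A against (Backroad, Tunnel): payoffs 3.5, 2.9 → best response Avenue.
Driver B against (Avenue, Bridge): payoffs 1.3, 6 → best response Backroad.
Driver B against (Avenue, Tunnel): payoffs 5.5, 1.7 → best response Tunnel.
Driver B against (Bridge, Bridge): payoffs 4.1, 5.8 → best response Backroad.
Driver B against (Bridge, Tunnel): payoffs 0.7, 3.4 → best response Backroad.
Driver C against (Avenue, Tunnel): payoffs 2.9, 3.2 → best response Tunnel.
Driver C against (Avenue, Backroad): payoffs 5.8, 5.6 → best response Bridge.
Driver C against (Bridge, Tunnel): payoffs 0.7, 1.4 → best response Tunnel.
Driver C against (Bridge, Backroad): payoffs 0.9, 0.3 → best response Bridge.
Mutual best responses: (Bridge, Backroad, Bridge).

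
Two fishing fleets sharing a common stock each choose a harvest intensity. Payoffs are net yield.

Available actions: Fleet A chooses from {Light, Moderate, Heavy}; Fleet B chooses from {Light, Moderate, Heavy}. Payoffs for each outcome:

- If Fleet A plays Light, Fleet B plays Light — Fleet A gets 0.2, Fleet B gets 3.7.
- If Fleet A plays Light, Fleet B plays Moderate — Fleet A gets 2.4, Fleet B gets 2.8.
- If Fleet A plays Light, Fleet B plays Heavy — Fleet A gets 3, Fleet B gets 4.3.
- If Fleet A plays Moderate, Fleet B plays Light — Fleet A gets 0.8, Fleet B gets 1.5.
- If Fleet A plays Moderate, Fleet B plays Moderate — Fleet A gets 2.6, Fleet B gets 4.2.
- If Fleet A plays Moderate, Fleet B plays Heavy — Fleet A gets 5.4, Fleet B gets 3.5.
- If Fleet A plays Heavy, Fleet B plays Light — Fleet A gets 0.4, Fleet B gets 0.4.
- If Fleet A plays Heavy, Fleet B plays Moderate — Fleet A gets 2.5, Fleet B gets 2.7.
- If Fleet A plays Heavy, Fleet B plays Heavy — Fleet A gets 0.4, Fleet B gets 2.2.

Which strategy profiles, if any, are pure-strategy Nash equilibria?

Fleet A against Light: payoffs 0.2, 0.8, 0.4 → best response Moderate.
Fleet A against Moderate: payoffs 2.4, 2.6, 2.5 → best response Moderate.
Fleet A against Heavy: payoffs 3, 5.4, 0.4 → best response Moderate.
Fleet B against Light: payoffs 3.7, 2.8, 4.3 → best response Heavy.
Fleet B against Moderate: payoffs 1.5, 4.2, 3.5 → best response Moderate.
Fleet B against Heavy: payoffs 0.4, 2.7, 2.2 → best response Moderate.
Mutual best responses: (Moderate, Moderate).

The unique pure-strategy Nash equilibrium is (Moderate, Moderate).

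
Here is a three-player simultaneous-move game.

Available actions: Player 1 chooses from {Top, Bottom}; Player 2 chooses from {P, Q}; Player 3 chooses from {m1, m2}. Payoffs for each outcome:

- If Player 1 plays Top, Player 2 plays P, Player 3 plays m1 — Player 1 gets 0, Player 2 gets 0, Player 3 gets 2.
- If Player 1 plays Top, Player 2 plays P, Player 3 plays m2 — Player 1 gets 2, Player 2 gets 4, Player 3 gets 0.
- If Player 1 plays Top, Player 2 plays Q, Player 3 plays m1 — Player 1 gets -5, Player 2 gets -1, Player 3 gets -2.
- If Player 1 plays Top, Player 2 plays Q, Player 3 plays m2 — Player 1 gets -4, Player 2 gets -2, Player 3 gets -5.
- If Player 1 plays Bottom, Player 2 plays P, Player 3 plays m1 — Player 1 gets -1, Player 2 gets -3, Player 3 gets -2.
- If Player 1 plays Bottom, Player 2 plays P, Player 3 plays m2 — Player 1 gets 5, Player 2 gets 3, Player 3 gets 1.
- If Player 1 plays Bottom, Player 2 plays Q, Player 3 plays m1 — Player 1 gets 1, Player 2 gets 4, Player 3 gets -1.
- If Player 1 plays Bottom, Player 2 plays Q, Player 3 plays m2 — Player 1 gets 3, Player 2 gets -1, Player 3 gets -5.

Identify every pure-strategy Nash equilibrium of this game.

(Top, P, m1): Player 1 gets 0, best alternative -1; Player 2 gets 0, best alternative -1; Player 3 gets 2, best alternative 0. No profitable deviation — NE.
(Top, P, m2): Player 1 can switch to Bottom (2 → 5). Not NE.
(Top, Q, m1): Player 1 can switch to Bottom (-5 → 1). Not NE.
(Top, Q, m2): Player 1 can switch to Bottom (-4 → 3). Not NE.
(Bottom, P, m1): Player 1 can switch to Top (-1 → 0). Not NE.
(Bottom, P, m2): Player 1 gets 5, best alternative 2; Player 2 gets 3, best alternative -1; Player 3 gets 1, best alternative -2. No profitable deviation — NE.
(Bottom, Q, m1): Player 1 gets 1, best alternative -5; Player 2 gets 4, best alternative -3; Player 3 gets -1, best alternative -5. No profitable deviation — NE.
(Bottom, Q, m2): Player 2 can switch to P (-1 → 3). Not NE.

(Top, P, m1), (Bottom, P, m2), (Bottom, Q, m1)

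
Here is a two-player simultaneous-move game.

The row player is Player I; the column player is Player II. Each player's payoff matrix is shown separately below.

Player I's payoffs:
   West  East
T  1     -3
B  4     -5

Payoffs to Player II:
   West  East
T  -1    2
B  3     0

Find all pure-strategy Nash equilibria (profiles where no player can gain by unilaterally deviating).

For each player, find the best response to each opponent profile; mutual best responses are the pure NE.
Player I against West: payoffs 1, 4 → best response B.
Player I against East: payoffs -3, -5 → best response T.
Player II against T: payoffs -1, 2 → best response East.
Player II against B: payoffs 3, 0 → best response West.
Mutual best responses: (T, East); (B, West).

(T, East); (B, West)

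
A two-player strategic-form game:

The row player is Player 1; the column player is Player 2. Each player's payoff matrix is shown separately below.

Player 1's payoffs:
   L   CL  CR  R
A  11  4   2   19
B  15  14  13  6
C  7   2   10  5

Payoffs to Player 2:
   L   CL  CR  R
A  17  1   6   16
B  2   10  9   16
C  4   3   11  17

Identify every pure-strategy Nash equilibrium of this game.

There is no pure-strategy Nash equilibrium.

(A, L): Player 1 can switch to B (11 → 15). Not NE.
(A, CL): Player 1 can switch to B (4 → 14). Not NE.
(A, CR): Player 1 can switch to B (2 → 13). Not NE.
(A, R): Player 2 can switch to L (16 → 17). Not NE.
(B, L): Player 2 can switch to CL (2 → 10). Not NE.
(B, CL): Player 2 can switch to R (10 → 16). Not NE.
(B, CR): Player 2 can switch to CL (9 → 10). Not NE.
(B, R): Player 1 can switch to A (6 → 19). Not NE.
(The remaining 4 profiles each have a profitable deviation by the same check.)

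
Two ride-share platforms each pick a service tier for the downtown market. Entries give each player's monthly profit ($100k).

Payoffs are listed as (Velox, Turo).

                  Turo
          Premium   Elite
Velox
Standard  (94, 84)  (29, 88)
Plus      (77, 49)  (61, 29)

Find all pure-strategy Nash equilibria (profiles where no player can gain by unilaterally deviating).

none

Velox against Premium: payoffs 94, 77 → best response Standard.
Velox against Elite: payoffs 29, 61 → best response Plus.
Turo against Standard: payoffs 84, 88 → best response Elite.
Turo against Plus: payoffs 49, 29 → best response Premium.
No profile is a mutual best response for all players.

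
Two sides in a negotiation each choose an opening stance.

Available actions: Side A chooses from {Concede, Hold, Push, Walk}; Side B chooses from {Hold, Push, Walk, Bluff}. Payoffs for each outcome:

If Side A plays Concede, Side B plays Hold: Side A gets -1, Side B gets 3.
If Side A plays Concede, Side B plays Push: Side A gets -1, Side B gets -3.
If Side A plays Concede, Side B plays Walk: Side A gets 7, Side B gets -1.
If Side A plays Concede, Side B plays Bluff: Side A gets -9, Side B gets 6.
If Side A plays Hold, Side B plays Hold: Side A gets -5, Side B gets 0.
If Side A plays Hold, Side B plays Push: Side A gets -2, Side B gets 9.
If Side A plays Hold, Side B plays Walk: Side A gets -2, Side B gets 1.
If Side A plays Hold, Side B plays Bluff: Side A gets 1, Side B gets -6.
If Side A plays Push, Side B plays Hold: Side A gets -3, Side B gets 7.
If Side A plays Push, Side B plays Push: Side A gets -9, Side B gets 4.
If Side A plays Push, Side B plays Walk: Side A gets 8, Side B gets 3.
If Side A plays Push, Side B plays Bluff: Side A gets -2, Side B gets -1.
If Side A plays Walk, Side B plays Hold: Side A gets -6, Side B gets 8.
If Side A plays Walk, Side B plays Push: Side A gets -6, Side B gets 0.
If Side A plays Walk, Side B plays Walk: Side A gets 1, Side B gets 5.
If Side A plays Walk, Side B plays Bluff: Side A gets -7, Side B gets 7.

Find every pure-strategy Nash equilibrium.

For each player, find the best response to each opponent profile; mutual best responses are the pure NE.
Side A against Hold: payoffs -1, -5, -3, -6 → best response Concede.
Side A against Push: payoffs -1, -2, -9, -6 → best response Concede.
Side A against Walk: payoffs 7, -2, 8, 1 → best response Push.
Side A against Bluff: payoffs -9, 1, -2, -7 → best response Hold.
Side B against Concede: payoffs 3, -3, -1, 6 → best response Bluff.
Side B against Hold: payoffs 0, 9, 1, -6 → best response Push.
Side B against Push: payoffs 7, 4, 3, -1 → best response Hold.
Side B against Walk: payoffs 8, 0, 5, 7 → best response Hold.
No profile is a mutual best response for all players.

none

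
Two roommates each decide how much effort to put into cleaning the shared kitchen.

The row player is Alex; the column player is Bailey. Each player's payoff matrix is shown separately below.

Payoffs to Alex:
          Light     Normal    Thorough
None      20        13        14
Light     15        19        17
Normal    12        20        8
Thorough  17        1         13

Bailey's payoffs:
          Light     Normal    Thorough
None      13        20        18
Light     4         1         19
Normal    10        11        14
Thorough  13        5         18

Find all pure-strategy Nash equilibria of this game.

The unique pure-strategy Nash equilibrium is (Light, Thorough).

Alex against Light: payoffs 20, 15, 12, 17 → best response None.
Alex against Normal: payoffs 13, 19, 20, 1 → best response Normal.
Alex against Thorough: payoffs 14, 17, 8, 13 → best response Light.
Bailey against None: payoffs 13, 20, 18 → best response Normal.
Bailey against Light: payoffs 4, 1, 19 → best response Thorough.
Bailey against Normal: payoffs 10, 11, 14 → best response Thorough.
Bailey against Thorough: payoffs 13, 5, 18 → best response Thorough.
Mutual best responses: (Light, Thorough).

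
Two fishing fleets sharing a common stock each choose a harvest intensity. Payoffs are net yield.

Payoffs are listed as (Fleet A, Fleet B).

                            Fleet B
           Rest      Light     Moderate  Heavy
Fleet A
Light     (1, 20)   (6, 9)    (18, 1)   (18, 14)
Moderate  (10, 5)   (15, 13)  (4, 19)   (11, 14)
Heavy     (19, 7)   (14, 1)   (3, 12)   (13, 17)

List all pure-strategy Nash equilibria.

This game has no pure Nash equilibrium.

(Light, Rest): Fleet A can switch to Moderate (1 → 10). Not NE.
(Light, Light): Fleet A can switch to Moderate (6 → 15). Not NE.
(Light, Moderate): Fleet B can switch to Rest (1 → 20). Not NE.
(Light, Heavy): Fleet B can switch to Rest (14 → 20). Not NE.
(Moderate, Rest): Fleet A can switch to Heavy (10 → 19). Not NE.
(Moderate, Light): Fleet B can switch to Moderate (13 → 19). Not NE.
(Moderate, Moderate): Fleet A can switch to Light (4 → 18). Not NE.
(Moderate, Heavy): Fleet A can switch to Light (11 → 18). Not NE.
(Heavy, Rest): Fleet B can switch to Moderate (7 → 12). Not NE.
(Heavy, Light): Fleet A can switch to Moderate (14 → 15). Not NE.
(Heavy, Moderate): Fleet A can switch to Light (3 → 18). Not NE.
(Heavy, Heavy): Fleet A can switch to Light (13 → 18). Not NE.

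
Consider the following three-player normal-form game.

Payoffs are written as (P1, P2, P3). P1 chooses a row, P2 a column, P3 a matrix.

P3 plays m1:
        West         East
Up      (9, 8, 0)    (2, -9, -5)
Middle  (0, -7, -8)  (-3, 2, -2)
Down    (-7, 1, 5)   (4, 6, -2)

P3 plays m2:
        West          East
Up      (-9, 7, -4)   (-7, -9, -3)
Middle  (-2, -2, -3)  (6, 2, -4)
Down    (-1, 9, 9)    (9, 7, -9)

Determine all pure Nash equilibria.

Check each profile: it is a Nash equilibrium iff no player can strictly gain by switching unilaterally.
(Up, West, m1): P1 gets 9, best alternative 0; P2 gets 8, best alternative -9; P3 gets 0, best alternative -4. No profitable deviation — NE.
(Up, West, m2): P1 can switch to Middle (-9 → -2). Not NE.
(Up, East, m1): P1 can switch to Down (2 → 4). Not NE.
(Up, East, m2): P1 can switch to Middle (-7 → 6). Not NE.
(Middle, West, m1): P1 can switch to Up (0 → 9). Not NE.
(Middle, West, m2): P1 can switch to Down (-2 → -1). Not NE.
(Middle, East, m1): P1 can switch to Up (-3 → 2). Not NE.
(Down, West, m2): P1 gets -1, best alternative -2; P2 gets 9, best alternative 7; P3 gets 9, best alternative 5. No profitable deviation — NE.
(Down, East, m1): P1 gets 4, best alternative 2; P2 gets 6, best alternative 1; P3 gets -2, best alternative -9. No profitable deviation — NE.
(The remaining 3 profiles each have a profitable deviation by the same check.)

The pure Nash equilibria are (Up, West, m1); (Down, West, m2); (Down, East, m1).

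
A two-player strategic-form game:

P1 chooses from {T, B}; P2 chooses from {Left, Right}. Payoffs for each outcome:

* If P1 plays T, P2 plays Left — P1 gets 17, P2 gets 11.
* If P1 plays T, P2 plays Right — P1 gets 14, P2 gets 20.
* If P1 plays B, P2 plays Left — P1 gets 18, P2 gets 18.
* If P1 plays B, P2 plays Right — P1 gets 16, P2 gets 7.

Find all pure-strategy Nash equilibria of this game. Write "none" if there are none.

The unique pure-strategy Nash equilibrium is (B, Left).

For each strategy profile, look for a profitable unilateral deviation.
(T, Left): P1 can switch to B (17 → 18). Not NE.
(T, Right): P1 can switch to B (14 → 16). Not NE.
(B, Left): P1 gets 18, best alternative 17; P2 gets 18, best alternative 7. No profitable deviation — NE.
(B, Right): P2 can switch to Left (7 → 18). Not NE.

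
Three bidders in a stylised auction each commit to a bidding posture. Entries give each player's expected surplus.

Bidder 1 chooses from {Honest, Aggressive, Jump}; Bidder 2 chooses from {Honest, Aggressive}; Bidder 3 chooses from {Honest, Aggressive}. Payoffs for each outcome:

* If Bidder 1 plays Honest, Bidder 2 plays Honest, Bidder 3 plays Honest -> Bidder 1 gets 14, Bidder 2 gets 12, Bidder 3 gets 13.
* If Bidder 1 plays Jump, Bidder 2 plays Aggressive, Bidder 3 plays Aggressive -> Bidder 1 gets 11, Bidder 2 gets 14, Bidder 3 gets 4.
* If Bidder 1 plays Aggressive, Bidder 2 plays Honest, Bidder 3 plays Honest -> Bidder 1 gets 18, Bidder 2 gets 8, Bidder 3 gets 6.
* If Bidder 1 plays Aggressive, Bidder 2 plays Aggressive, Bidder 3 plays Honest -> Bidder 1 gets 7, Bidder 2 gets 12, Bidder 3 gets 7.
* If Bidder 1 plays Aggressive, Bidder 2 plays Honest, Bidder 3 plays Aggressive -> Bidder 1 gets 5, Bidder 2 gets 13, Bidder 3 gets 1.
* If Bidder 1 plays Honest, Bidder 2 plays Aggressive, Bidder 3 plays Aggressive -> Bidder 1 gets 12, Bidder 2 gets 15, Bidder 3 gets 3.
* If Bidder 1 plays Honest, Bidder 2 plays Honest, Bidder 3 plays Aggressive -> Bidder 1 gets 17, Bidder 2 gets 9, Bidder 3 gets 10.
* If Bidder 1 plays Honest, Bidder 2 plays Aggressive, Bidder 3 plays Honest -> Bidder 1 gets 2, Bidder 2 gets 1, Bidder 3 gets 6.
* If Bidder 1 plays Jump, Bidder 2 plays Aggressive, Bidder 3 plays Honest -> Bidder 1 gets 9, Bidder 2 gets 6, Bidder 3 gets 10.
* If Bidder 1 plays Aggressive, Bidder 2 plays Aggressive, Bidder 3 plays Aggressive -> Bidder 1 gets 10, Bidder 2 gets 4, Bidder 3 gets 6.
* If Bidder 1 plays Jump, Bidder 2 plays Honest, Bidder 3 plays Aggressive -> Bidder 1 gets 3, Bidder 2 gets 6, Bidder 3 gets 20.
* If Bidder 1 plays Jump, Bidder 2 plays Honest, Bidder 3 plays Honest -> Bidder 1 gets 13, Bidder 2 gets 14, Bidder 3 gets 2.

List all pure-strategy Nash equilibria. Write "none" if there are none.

There is no pure-strategy Nash equilibrium.

(Honest, Honest, Honest): Bidder 1 can switch to Aggressive (14 → 18). Not NE.
(Honest, Honest, Aggressive): Bidder 2 can switch to Aggressive (9 → 15). Not NE.
(Honest, Aggressive, Honest): Bidder 1 can switch to Aggressive (2 → 7). Not NE.
(Honest, Aggressive, Aggressive): Bidder 3 can switch to Honest (3 → 6). Not NE.
(Aggressive, Honest, Honest): Bidder 2 can switch to Aggressive (8 → 12). Not NE.
(Aggressive, Honest, Aggressive): Bidder 1 can switch to Honest (5 → 17). Not NE.
(Aggressive, Aggressive, Honest): Bidder 1 can switch to Jump (7 → 9). Not NE.
(Aggressive, Aggressive, Aggressive): Bidder 1 can switch to Honest (10 → 12). Not NE.
(Jump, Honest, Honest): Bidder 1 can switch to Honest (13 → 14). Not NE.
(Jump, Honest, Aggressive): Bidder 1 can switch to Honest (3 → 17). Not NE.
(Jump, Aggressive, Honest): Bidder 2 can switch to Honest (6 → 14). Not NE.
(Jump, Aggressive, Aggressive): Bidder 1 can switch to Honest (11 → 12). Not NE.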